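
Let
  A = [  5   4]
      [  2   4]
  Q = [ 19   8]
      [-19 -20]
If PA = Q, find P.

Since A sits to the right of P, P = QA⁻¹.
A has determinant 12; A⁻¹ = [[1/3, -1/3], [-1/6, 5/12]].
P = QA⁻¹ = [[19, 8], [-19, -20]] · [[1/3, -1/3], [-1/6, 5/12]] = [[5, -3], [-3, -2]].

P = [[5, -3], [-3, -2]]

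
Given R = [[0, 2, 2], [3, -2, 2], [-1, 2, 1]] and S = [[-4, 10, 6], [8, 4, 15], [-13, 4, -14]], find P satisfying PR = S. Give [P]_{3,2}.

-5

Right-multiplying both sides by R⁻¹ gives P = SR⁻¹.
det R = -2; the adjugate gives R⁻¹ = [[3, -1, -4], [5/2, -1, -3], [-2, 1, 3]].
P = SR⁻¹ = [[-4, 10, 6], [8, 4, 15], [-13, 4, -14]] · [[3, -1, -4], [5/2, -1, -3], [-2, 1, 3]] = [[1, 0, 4], [4, 3, 1], [-1, -5, -2]].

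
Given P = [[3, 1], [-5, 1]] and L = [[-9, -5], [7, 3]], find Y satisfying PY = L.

P is on the left of Y, so left-multiply by P⁻¹: Y = P⁻¹L.
det P = 8; the adjugate gives P⁻¹ = [[1/8, -1/8], [5/8, 3/8]].
Y = P⁻¹L = [[1/8, -1/8], [5/8, 3/8]] · [[-9, -5], [7, 3]] = [[-2, -1], [-3, -2]].

Y = [[-2, -1], [-3, -2]]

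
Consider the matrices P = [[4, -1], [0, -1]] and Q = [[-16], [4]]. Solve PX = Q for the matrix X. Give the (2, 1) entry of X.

Left-multiplying both sides by P⁻¹ gives X = P⁻¹Q.
det P = -4; the adjugate gives P⁻¹ = [[1/4, -1/4], [0, -1]].
X = P⁻¹Q = [[1/4, -1/4], [0, -1]] · [[-16], [4]] = [[-5], [-4]].

-4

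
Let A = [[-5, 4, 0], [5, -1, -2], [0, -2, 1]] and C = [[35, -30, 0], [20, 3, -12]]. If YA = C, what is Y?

A is on the right of Y, so right-multiply by A⁻¹: Y = CA⁻¹.
det A = 5; the adjugate gives A⁻¹ = [[-1, -4/5, -8/5], [-1, -1, -2], [-2, -2, -3]].
Y = CA⁻¹ = [[35, -30, 0], [20, 3, -12]] · [[-1, -4/5, -8/5], [-1, -1, -2], [-2, -2, -3]] = [[-5, 2, 4], [1, 5, -2]].

Y = [[-5, 2, 4], [1, 5, -2]]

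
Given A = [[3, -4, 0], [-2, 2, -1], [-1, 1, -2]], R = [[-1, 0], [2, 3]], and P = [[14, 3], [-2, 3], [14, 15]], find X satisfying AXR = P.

Left-multiply by A⁻¹ and right-multiply by R⁻¹: X = A⁻¹PR⁻¹.
det A = 3, so A⁻¹ = [[-1, -8/3, 4/3], [-1, -2, 1], [0, 1/3, -2/3]].
R has determinant -3; R⁻¹ = [[-1, 0], [2/3, 1/3]].
A⁻¹P = [[10, 9], [4, 6], [-10, -9]].
X = (A⁻¹P)R⁻¹ = [[-4, 3], [0, 2], [4, -3]].

X = [[-4, 3], [0, 2], [4, -3]]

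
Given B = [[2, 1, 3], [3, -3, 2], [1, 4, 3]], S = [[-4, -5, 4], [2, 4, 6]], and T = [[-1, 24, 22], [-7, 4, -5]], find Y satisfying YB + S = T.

Y = [[4, -3, 4], [-3, -1, 0]]

YB = T − S = [[3, 29, 18], [-9, 0, -11]].
B is on the right of Y, so right-multiply by B⁻¹: Y = (T − S)B⁻¹.
det B = 4; the adjugate gives B⁻¹ = [[-17/4, 9/4, 11/4], [-7/4, 3/4, 5/4], [15/4, -7/4, -9/4]].
Y = (T − S)B⁻¹ = [[4, -3, 4], [-3, -1, 0]].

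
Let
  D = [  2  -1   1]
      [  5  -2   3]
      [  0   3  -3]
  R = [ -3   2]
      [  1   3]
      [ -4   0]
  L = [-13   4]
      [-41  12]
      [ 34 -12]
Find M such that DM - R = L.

DM = L + R = [[-16, 6], [-40, 15], [30, -12]].
Left-multiplying both sides by D⁻¹ gives M = D⁻¹(L + R).
D has determinant -6; D⁻¹ = [[1/2, 0, 1/6], [-5/2, 1, 1/6], [-5/2, 1, -1/6]].
M = D⁻¹(L + R) = [[-3, 1], [5, -2], [-5, 2]].

M = [[-3, 1], [5, -2], [-5, 2]]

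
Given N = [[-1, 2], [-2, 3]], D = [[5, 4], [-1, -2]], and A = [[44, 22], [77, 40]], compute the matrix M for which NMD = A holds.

M = [[-5, -3], [3, 4]]

Isolating M: multiply by N⁻¹ from the left and D⁻¹ from the right, so M = N⁻¹AD⁻¹.
N has determinant 1; N⁻¹ = [[3, -2], [2, -1]].
det D = -6; the adjugate gives D⁻¹ = [[1/3, 2/3], [-1/6, -5/6]].
N⁻¹A = [[-22, -14], [11, 4]].
M = (N⁻¹A)D⁻¹ = [[-5, -3], [3, 4]].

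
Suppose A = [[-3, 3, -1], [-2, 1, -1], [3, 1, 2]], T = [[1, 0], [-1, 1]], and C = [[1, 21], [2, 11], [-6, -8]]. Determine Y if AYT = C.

Y = A⁻¹CT⁻¹ (apply A⁻¹ on the left and T⁻¹ on the right).
det A = -1; the adjugate gives A⁻¹ = [[-3, 7, 2], [-1, 3, 1], [5, -12, -3]].
det T = 1; the adjugate gives T⁻¹ = [[1, 0], [1, 1]].
A⁻¹C = [[-1, -2], [-1, 4], [-1, -3]].
Y = (A⁻¹C)T⁻¹ = [[-3, -2], [3, 4], [-4, -3]].

Y = [[-3, -2], [3, 4], [-4, -3]]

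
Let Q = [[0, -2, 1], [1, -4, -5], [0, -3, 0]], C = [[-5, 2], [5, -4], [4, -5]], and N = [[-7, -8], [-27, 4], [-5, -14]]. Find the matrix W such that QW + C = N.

QW = N − C = [[-2, -10], [-32, 8], [-9, -9]].
Left-multiplying both sides by Q⁻¹ gives W = Q⁻¹(N − C).
Q has determinant -3; Q⁻¹ = [[5, 1, -14/3], [0, 0, -1/3], [1, 0, -2/3]].
W = Q⁻¹(N − C) = [[0, 0], [3, 3], [4, -4]].

W = [[0, 0], [3, 3], [4, -4]]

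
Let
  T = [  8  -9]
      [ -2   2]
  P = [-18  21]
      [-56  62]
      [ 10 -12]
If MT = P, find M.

Right-multiplying both sides by T⁻¹ gives M = PT⁻¹.
T has determinant -2; T⁻¹ = [[-1, -9/2], [-1, -4]].
M = PT⁻¹ = [[-18, 21], [-56, 62], [10, -12]] · [[-1, -9/2], [-1, -4]] = [[-3, -3], [-6, 4], [2, 3]].

M = [[-3, -3], [-6, 4], [2, 3]]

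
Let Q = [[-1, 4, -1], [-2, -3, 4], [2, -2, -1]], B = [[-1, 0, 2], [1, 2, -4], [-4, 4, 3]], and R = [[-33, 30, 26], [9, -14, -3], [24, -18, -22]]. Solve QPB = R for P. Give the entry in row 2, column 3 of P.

3

Left-multiply by Q⁻¹ and right-multiply by B⁻¹: P = Q⁻¹RB⁻¹.
det Q = 3, so Q⁻¹ = [[11/3, 2, 13/3], [2, 1, 2], [10/3, 2, 11/3]].
B has determinant 2; B⁻¹ = [[11, 4, -2], [13/2, 5/2, -1], [6, 2, -1]].
Q⁻¹R = [[1, 4, -6], [-9, 10, 5], [-4, 6, 0]].
P = (Q⁻¹R)B⁻¹ = [[1, 2, 0], [-4, -1, 3], [-5, -1, 2]].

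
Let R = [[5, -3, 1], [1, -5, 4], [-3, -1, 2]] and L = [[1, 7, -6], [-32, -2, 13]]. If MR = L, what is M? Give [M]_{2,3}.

6

R is on the right of M, so right-multiply by R⁻¹: M = LR⁻¹.
det R = -4; the adjugate gives R⁻¹ = [[3/2, -5/4, 7/4], [7/2, -13/4, 19/4], [4, -7/2, 11/2]].
M = LR⁻¹ = [[1, 7, -6], [-32, -2, 13]] · [[3/2, -5/4, 7/4], [7/2, -13/4, 19/4], [4, -7/2, 11/2]] = [[2, -3, 2], [-3, 1, 6]].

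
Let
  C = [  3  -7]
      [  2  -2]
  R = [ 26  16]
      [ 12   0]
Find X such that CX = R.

Left-multiplying both sides by C⁻¹ gives X = C⁻¹R.
C has determinant 8; C⁻¹ = [[-1/4, 7/8], [-1/4, 3/8]].
X = C⁻¹R = [[-1/4, 7/8], [-1/4, 3/8]] · [[26, 16], [12, 0]] = [[4, -4], [-2, -4]].

X = [[4, -4], [-2, -4]]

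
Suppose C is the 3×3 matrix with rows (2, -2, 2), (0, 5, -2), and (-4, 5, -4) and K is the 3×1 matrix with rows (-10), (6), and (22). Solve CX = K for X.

C is on the left of X, so left-multiply by C⁻¹: X = C⁻¹K.
det C = 4, so C⁻¹ = [[-5/2, 1/2, -3/2], [2, 0, 1], [5, -1/2, 5/2]].
X = C⁻¹K = [[-5/2, 1/2, -3/2], [2, 0, 1], [5, -1/2, 5/2]] · [[-10], [6], [22]] = [[-5], [2], [2]].

X = [[-5], [2], [2]]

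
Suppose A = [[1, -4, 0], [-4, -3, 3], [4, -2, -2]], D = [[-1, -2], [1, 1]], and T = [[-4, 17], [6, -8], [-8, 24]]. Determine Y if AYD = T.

Isolating Y: multiply by A⁻¹ from the left and D⁻¹ from the right, so Y = A⁻¹TD⁻¹.
A has determinant -4; A⁻¹ = [[-3, 2, 3], [-1, 1/2, 3/4], [-5, 7/2, 19/4]].
D has determinant 1; D⁻¹ = [[1, 2], [-1, -1]].
A⁻¹T = [[0, 5], [1, -3], [3, 1]].
Y = (A⁻¹T)D⁻¹ = [[-5, -5], [4, 5], [2, 5]].

Y = [[-5, -5], [4, 5], [2, 5]]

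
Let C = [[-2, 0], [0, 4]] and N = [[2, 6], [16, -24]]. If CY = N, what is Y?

Left-multiplying both sides by C⁻¹ gives Y = C⁻¹N.
C has determinant -8; C⁻¹ = [[-1/2, 0], [0, 1/4]].
Y = C⁻¹N = [[-1/2, 0], [0, 1/4]] · [[2, 6], [16, -24]] = [[-1, -3], [4, -6]].

Y = [[-1, -3], [4, -6]]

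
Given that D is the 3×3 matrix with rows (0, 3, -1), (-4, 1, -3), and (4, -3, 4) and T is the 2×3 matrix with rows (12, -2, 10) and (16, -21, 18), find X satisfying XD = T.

X = [[3, 1, 4], [-5, -3, 1]]

D is on the right of X, so right-multiply by D⁻¹: X = TD⁻¹.
det D = 4; the adjugate gives D⁻¹ = [[-5/4, -9/4, -2], [1, 1, 1], [2, 3, 3]].
X = TD⁻¹ = [[12, -2, 10], [16, -21, 18]] · [[-5/4, -9/4, -2], [1, 1, 1], [2, 3, 3]] = [[3, 1, 4], [-5, -3, 1]].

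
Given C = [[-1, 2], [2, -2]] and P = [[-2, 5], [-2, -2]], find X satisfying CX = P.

C is on the left of X, so left-multiply by C⁻¹: X = C⁻¹P.
C has determinant -2; C⁻¹ = [[1, 1], [1, 1/2]].
X = C⁻¹P = [[1, 1], [1, 1/2]] · [[-2, 5], [-2, -2]] = [[-4, 3], [-3, 4]].

X = [[-4, 3], [-3, 4]]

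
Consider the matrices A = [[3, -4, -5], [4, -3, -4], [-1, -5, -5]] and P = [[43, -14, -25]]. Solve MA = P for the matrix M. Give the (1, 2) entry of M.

5

Since A sits to the right of M, M = PA⁻¹.
det A = 4, so A⁻¹ = [[-5/4, 5/4, 1/4], [6, -5, -2], [-23/4, 19/4, 7/4]].
M = PA⁻¹ = [[43, -14, -25]] · [[-5/4, 5/4, 1/4], [6, -5, -2], [-23/4, 19/4, 7/4]] = [[6, 5, -5]].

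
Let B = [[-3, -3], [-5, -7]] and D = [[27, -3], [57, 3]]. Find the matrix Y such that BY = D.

Y = [[-3, 5], [-6, -4]]

Left-multiplying both sides by B⁻¹ gives Y = B⁻¹D.
det B = 6; the adjugate gives B⁻¹ = [[-7/6, 1/2], [5/6, -1/2]].
Y = B⁻¹D = [[-7/6, 1/2], [5/6, -1/2]] · [[27, -3], [57, 3]] = [[-3, 5], [-6, -4]].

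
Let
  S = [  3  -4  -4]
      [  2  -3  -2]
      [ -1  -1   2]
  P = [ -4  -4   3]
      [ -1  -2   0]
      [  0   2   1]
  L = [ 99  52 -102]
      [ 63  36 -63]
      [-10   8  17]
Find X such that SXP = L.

X = [[1, -5, -5], [4, -3, -1], [4, -5, 1]]

Isolating X: multiply by S⁻¹ from the left and P⁻¹ from the right, so X = S⁻¹LP⁻¹.
det S = 4; the adjugate gives S⁻¹ = [[-2, 3, -1], [-1/2, 1/2, -1/2], [-5/4, 7/4, -1/4]].
det P = -2; the adjugate gives P⁻¹ = [[1, -5, -3], [-1/2, 2, 3/2], [1, -4, -2]].
S⁻¹L = [[1, -4, -2], [-13, -12, 11], [-11, -4, 13]].
X = (S⁻¹L)P⁻¹ = [[1, -5, -5], [4, -3, -1], [4, -5, 1]].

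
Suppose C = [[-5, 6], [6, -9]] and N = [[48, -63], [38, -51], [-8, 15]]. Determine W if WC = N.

W = [[-6, 3], [-4, 3], [-2, -3]]

Since C sits to the right of W, W = NC⁻¹.
C has determinant 9; C⁻¹ = [[-1, -2/3], [-2/3, -5/9]].
W = NC⁻¹ = [[48, -63], [38, -51], [-8, 15]] · [[-1, -2/3], [-2/3, -5/9]] = [[-6, 3], [-4, 3], [-2, -3]].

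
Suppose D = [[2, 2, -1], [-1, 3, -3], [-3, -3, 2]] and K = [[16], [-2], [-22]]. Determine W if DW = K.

W = [[5], [5], [4]]

Since D multiplies W on the left, W = D⁻¹K.
det D = 4, so D⁻¹ = [[-3/4, -1/4, -3/4], [11/4, 1/4, 7/4], [3, 0, 2]].
W = D⁻¹K = [[-3/4, -1/4, -3/4], [11/4, 1/4, 7/4], [3, 0, 2]] · [[16], [-2], [-22]] = [[5], [5], [4]].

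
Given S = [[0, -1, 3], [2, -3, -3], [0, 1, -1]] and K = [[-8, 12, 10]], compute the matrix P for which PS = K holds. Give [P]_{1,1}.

S is on the right of P, so right-multiply by S⁻¹: P = KS⁻¹.
det S = 4; the adjugate gives S⁻¹ = [[3/2, 1/2, 3], [1/2, 0, 3/2], [1/2, 0, 1/2]].
P = KS⁻¹ = [[-8, 12, 10]] · [[3/2, 1/2, 3], [1/2, 0, 3/2], [1/2, 0, 1/2]] = [[-1, -4, -1]].

-1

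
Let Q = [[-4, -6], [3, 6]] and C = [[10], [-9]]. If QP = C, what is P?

P = [[-1], [-1]]

Left-multiplying both sides by Q⁻¹ gives P = Q⁻¹C.
Q has determinant -6; Q⁻¹ = [[-1, -1], [1/2, 2/3]].
P = Q⁻¹C = [[-1, -1], [1/2, 2/3]] · [[10], [-9]] = [[-1], [-1]].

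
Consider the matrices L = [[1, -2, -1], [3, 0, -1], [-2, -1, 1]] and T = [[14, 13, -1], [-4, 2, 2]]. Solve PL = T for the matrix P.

Since L sits to the right of P, P = TL⁻¹.
L has determinant 4; L⁻¹ = [[-1/4, 3/4, 1/2], [-1/4, -1/4, -1/2], [-3/4, 5/4, 3/2]].
P = TL⁻¹ = [[14, 13, -1], [-4, 2, 2]] · [[-1/4, 3/4, 1/2], [-1/4, -1/4, -1/2], [-3/4, 5/4, 3/2]] = [[-6, 6, -1], [-1, -1, 0]].

P = [[-6, 6, -1], [-1, -1, 0]]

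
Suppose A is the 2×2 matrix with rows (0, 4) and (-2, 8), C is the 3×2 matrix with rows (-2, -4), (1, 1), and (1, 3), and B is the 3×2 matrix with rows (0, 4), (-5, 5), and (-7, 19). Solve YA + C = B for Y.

Y = [[4, -1], [-5, 3], [-4, 4]]

YA = B − C = [[2, 8], [-6, 4], [-8, 16]].
A is on the right of Y, so right-multiply by A⁻¹: Y = (B − C)A⁻¹.
det A = 8, so A⁻¹ = [[1, -1/2], [1/4, 0]].
Y = (B − C)A⁻¹ = [[4, -1], [-5, 3], [-4, 4]].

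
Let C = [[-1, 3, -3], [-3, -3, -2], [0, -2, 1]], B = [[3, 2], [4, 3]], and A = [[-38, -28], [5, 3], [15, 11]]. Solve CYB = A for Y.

Y = C⁻¹AB⁻¹ (apply C⁻¹ on the left and B⁻¹ on the right).
C has determinant -2; C⁻¹ = [[7/2, -3/2, 15/2], [-3/2, 1/2, -7/2], [-3, 1, -6]].
det B = 1, so B⁻¹ = [[3, -2], [-4, 3]].
C⁻¹A = [[-28, -20], [7, 5], [29, 21]].
Y = (C⁻¹A)B⁻¹ = [[-4, -4], [1, 1], [3, 5]].

Y = [[-4, -4], [1, 1], [3, 5]]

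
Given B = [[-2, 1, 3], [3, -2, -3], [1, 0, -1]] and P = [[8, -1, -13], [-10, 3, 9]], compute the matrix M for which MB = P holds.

M = [[-5, -2, 4], [-1, -2, -6]]

B is on the right of M, so right-multiply by B⁻¹: M = PB⁻¹.
B has determinant 2; B⁻¹ = [[1, 1/2, 3/2], [0, -1/2, 3/2], [1, 1/2, 1/2]].
M = PB⁻¹ = [[8, -1, -13], [-10, 3, 9]] · [[1, 1/2, 3/2], [0, -1/2, 3/2], [1, 1/2, 1/2]] = [[-5, -2, 4], [-1, -2, -6]].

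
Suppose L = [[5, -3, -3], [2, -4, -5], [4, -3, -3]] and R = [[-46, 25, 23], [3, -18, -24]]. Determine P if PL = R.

Right-multiplying both sides by L⁻¹ gives P = RL⁻¹.
L has determinant -3; L⁻¹ = [[1, 0, -1], [14/3, 1, -19/3], [-10/3, -1, 14/3]].
P = RL⁻¹ = [[-46, 25, 23], [3, -18, -24]] · [[1, 0, -1], [14/3, 1, -19/3], [-10/3, -1, 14/3]] = [[-6, 2, -5], [-1, 6, -1]].

P = [[-6, 2, -5], [-1, 6, -1]]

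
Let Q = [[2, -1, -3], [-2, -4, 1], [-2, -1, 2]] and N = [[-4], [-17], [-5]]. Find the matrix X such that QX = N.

X = [[4], [3], [3]]

Q is on the left of X, so left-multiply by Q⁻¹: X = Q⁻¹N.
det Q = 2; the adjugate gives Q⁻¹ = [[-7/2, 5/2, -13/2], [1, -1, 2], [-3, 2, -5]].
X = Q⁻¹N = [[-7/2, 5/2, -13/2], [1, -1, 2], [-3, 2, -5]] · [[-4], [-17], [-5]] = [[4], [3], [3]].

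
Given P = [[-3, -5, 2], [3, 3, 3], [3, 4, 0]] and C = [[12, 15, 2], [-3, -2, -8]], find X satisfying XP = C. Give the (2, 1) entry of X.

2

Since P sits to the right of X, X = CP⁻¹.
det P = -3, so P⁻¹ = [[4, -8/3, 7], [-3, 2, -5], [-1, 1, -2]].
X = CP⁻¹ = [[12, 15, 2], [-3, -2, -8]] · [[4, -8/3, 7], [-3, 2, -5], [-1, 1, -2]] = [[1, 0, 5], [2, -4, 5]].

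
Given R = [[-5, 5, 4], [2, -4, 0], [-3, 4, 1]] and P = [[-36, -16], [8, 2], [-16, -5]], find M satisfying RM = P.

R is on the left of M, so left-multiply by R⁻¹: M = R⁻¹P.
R has determinant -6; R⁻¹ = [[2/3, -11/6, -8/3], [1/3, -7/6, -4/3], [2/3, -5/6, -5/3]].
M = R⁻¹P = [[2/3, -11/6, -8/3], [1/3, -7/6, -4/3], [2/3, -5/6, -5/3]] · [[-36, -16], [8, 2], [-16, -5]] = [[4, -1], [0, -1], [-4, -4]].

M = [[4, -1], [0, -1], [-4, -4]]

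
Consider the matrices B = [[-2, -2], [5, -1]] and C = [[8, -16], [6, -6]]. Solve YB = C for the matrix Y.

Y = [[6, 4], [2, 2]]

Since B sits to the right of Y, Y = CB⁻¹.
det B = 12, so B⁻¹ = [[-1/12, 1/6], [-5/12, -1/6]].
Y = CB⁻¹ = [[8, -16], [6, -6]] · [[-1/12, 1/6], [-5/12, -1/6]] = [[6, 4], [2, 2]].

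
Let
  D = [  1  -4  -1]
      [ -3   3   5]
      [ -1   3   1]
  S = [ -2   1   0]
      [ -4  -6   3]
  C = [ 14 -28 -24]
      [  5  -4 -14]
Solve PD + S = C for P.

PD = C − S = [[16, -29, -24], [9, 2, -17]].
Since D sits to the right of P, P = (C − S)D⁻¹.
det D = 2, so D⁻¹ = [[-6, 1/2, -17/2], [-1, 0, -1], [-3, 1/2, -9/2]].
P = (C − S)D⁻¹ = [[5, -4, 1], [-5, -4, -2]].

P = [[5, -4, 1], [-5, -4, -2]]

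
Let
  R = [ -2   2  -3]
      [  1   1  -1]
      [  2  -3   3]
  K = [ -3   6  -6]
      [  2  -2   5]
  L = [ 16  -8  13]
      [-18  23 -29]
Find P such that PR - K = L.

PR = L + K = [[13, -2, 7], [-16, 21, -24]].
Since R sits to the right of P, P = (L + K)R⁻¹.
det R = 5; the adjugate gives R⁻¹ = [[0, 3/5, 1/5], [-1, 0, -1], [-1, -2/5, -4/5]].
P = (L + K)R⁻¹ = [[-5, 5, -1], [3, 0, -5]].

P = [[-5, 5, -1], [3, 0, -5]]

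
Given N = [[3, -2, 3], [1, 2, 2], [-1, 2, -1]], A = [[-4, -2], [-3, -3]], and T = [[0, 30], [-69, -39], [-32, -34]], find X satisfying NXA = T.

X = [[5, -3], [3, 4], [2, -1]]

Isolating X: multiply by N⁻¹ from the left and A⁻¹ from the right, so X = N⁻¹TA⁻¹.
N has determinant -4; N⁻¹ = [[3/2, -1, 5/2], [1/4, 0, 3/4], [-1, 1, -2]].
det A = 6; the adjugate gives A⁻¹ = [[-1/2, 1/3], [1/2, -2/3]].
N⁻¹T = [[-11, -1], [-24, -18], [-5, -1]].
X = (N⁻¹T)A⁻¹ = [[5, -3], [3, 4], [2, -1]].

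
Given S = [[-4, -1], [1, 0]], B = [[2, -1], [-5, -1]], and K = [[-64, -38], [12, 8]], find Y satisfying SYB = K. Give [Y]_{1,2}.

Y = S⁻¹KB⁻¹ (apply S⁻¹ on the left and B⁻¹ on the right).
det S = 1, so S⁻¹ = [[0, 1], [-1, -4]].
det B = -7, so B⁻¹ = [[1/7, -1/7], [-5/7, -2/7]].
S⁻¹K = [[12, 8], [16, 6]].
Y = (S⁻¹K)B⁻¹ = [[-4, -4], [-2, -4]].

-4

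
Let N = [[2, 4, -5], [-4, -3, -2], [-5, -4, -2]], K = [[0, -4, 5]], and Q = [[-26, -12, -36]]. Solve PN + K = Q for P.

P = [[5, 4, 4]]

PN = Q − K = [[-26, -8, -41]].
Right-multiplying both sides by N⁻¹ gives P = (Q − K)N⁻¹.
N has determinant -1; N⁻¹ = [[2, -28, 23], [-2, 29, -24], [-1, 12, -10]].
P = (Q − K)N⁻¹ = [[5, 4, 4]].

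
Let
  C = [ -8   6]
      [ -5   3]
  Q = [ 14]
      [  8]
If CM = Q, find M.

M = [[-1], [1]]

Left-multiplying both sides by C⁻¹ gives M = C⁻¹Q.
det C = 6, so C⁻¹ = [[1/2, -1], [5/6, -4/3]].
M = C⁻¹Q = [[1/2, -1], [5/6, -4/3]] · [[14], [8]] = [[-1], [1]].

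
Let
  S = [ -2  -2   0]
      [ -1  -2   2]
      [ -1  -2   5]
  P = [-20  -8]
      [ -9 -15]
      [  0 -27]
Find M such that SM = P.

S is on the left of M, so left-multiply by S⁻¹: M = S⁻¹P.
S has determinant 6; S⁻¹ = [[-1, 5/3, -2/3], [1/2, -5/3, 2/3], [0, -1/3, 1/3]].
M = S⁻¹P = [[-1, 5/3, -2/3], [1/2, -5/3, 2/3], [0, -1/3, 1/3]] · [[-20, -8], [-9, -15], [0, -27]] = [[5, 1], [5, 3], [3, -4]].

M = [[5, 1], [5, 3], [3, -4]]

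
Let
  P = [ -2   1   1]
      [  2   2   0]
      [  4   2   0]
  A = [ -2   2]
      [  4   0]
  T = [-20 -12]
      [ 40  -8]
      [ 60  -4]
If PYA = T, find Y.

Y = [[1, 3], [-3, 1], [-1, -3]]

Left-multiply by P⁻¹ and right-multiply by A⁻¹: Y = P⁻¹TA⁻¹.
det P = -4; the adjugate gives P⁻¹ = [[0, -1/2, 1/2], [0, 1, -1/2], [1, -2, 3/2]].
det A = -8, so A⁻¹ = [[0, 1/4], [1/2, 1/4]].
P⁻¹T = [[10, 2], [10, -6], [-10, -2]].
Y = (P⁻¹T)A⁻¹ = [[1, 3], [-3, 1], [-1, -3]].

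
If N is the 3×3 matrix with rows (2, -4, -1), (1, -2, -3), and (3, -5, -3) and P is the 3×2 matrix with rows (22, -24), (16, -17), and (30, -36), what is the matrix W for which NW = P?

N is on the left of W, so left-multiply by N⁻¹: W = N⁻¹P.
det N = 5; the adjugate gives N⁻¹ = [[-9/5, -7/5, 2], [-6/5, -3/5, 1], [1/5, -2/5, 0]].
W = N⁻¹P = [[-9/5, -7/5, 2], [-6/5, -3/5, 1], [1/5, -2/5, 0]] · [[22, -24], [16, -17], [30, -36]] = [[-2, -5], [-6, 3], [-2, 2]].

W = [[-2, -5], [-6, 3], [-2, 2]]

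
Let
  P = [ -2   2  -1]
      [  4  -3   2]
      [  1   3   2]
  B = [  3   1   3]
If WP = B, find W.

W = [[-1, 0, 1]]

P is on the right of W, so right-multiply by P⁻¹: W = BP⁻¹.
P has determinant -3; P⁻¹ = [[4, 7/3, -1/3], [2, 1, 0], [-5, -8/3, 2/3]].
W = BP⁻¹ = [[3, 1, 3]] · [[4, 7/3, -1/3], [2, 1, 0], [-5, -8/3, 2/3]] = [[-1, 0, 1]].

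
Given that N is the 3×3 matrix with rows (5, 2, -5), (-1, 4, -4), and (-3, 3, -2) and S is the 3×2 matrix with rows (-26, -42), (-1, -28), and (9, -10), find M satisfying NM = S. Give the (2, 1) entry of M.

2

Since N multiplies M on the left, M = N⁻¹S.
N has determinant -5; N⁻¹ = [[-4/5, 11/5, -12/5], [-2, 5, -5], [-9/5, 21/5, -22/5]].
M = N⁻¹S = [[-4/5, 11/5, -12/5], [-2, 5, -5], [-9/5, 21/5, -22/5]] · [[-26, -42], [-1, -28], [9, -10]] = [[-3, -4], [2, -6], [3, 2]].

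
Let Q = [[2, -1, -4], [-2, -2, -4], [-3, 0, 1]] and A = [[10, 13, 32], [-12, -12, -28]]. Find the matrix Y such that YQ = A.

Y = [[-5, -4, -4], [4, 4, 4]]

Since Q sits to the right of Y, Y = AQ⁻¹.
det Q = 6; the adjugate gives Q⁻¹ = [[-1/3, 1/6, -2/3], [7/3, -5/3, 8/3], [-1, 1/2, -1]].
Y = AQ⁻¹ = [[10, 13, 32], [-12, -12, -28]] · [[-1/3, 1/6, -2/3], [7/3, -5/3, 8/3], [-1, 1/2, -1]] = [[-5, -4, -4], [4, 4, 4]].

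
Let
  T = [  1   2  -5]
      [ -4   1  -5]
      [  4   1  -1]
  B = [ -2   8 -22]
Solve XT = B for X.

X = [[6, -1, -3]]

T is on the right of X, so right-multiply by T⁻¹: X = BT⁻¹.
T has determinant -4; T⁻¹ = [[-1, 3/4, 5/4], [6, -19/4, -25/4], [2, -7/4, -9/4]].
X = BT⁻¹ = [[-2, 8, -22]] · [[-1, 3/4, 5/4], [6, -19/4, -25/4], [2, -7/4, -9/4]] = [[6, -1, -3]].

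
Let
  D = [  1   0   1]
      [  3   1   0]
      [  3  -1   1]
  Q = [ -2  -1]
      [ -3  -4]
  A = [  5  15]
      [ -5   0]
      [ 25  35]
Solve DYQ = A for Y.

Left-multiply by D⁻¹ and right-multiply by Q⁻¹: Y = D⁻¹AQ⁻¹.
D has determinant -5; D⁻¹ = [[-1/5, 1/5, 1/5], [3/5, 2/5, -3/5], [6/5, -1/5, -1/5]].
det Q = 5; the adjugate gives Q⁻¹ = [[-4/5, 1/5], [3/5, -2/5]].
D⁻¹A = [[3, 4], [-14, -12], [2, 11]].
Y = (D⁻¹A)Q⁻¹ = [[0, -1], [4, 2], [5, -4]].

Y = [[0, -1], [4, 2], [5, -4]]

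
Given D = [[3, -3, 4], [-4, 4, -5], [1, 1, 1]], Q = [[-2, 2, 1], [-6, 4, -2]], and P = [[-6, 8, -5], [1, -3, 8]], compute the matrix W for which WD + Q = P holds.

W = [[-3, -1, 1], [5, 2, 0]]

WD = P − Q = [[-4, 6, -6], [7, -7, 10]].
D is on the right of W, so right-multiply by D⁻¹: W = (P − Q)D⁻¹.
det D = -2; the adjugate gives D⁻¹ = [[-9/2, -7/2, 1/2], [1/2, 1/2, 1/2], [4, 3, 0]].
W = (P − Q)D⁻¹ = [[-3, -1, 1], [5, 2, 0]].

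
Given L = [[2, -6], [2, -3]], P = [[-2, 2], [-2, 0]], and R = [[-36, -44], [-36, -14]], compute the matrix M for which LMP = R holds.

Isolating M: multiply by L⁻¹ from the left and P⁻¹ from the right, so M = L⁻¹RP⁻¹.
det L = 6; the adjugate gives L⁻¹ = [[-1/2, 1], [-1/3, 1/3]].
P has determinant 4; P⁻¹ = [[0, -1/2], [1/2, -1/2]].
L⁻¹R = [[-18, 8], [0, 10]].
M = (L⁻¹R)P⁻¹ = [[4, 5], [5, -5]].

M = [[4, 5], [5, -5]]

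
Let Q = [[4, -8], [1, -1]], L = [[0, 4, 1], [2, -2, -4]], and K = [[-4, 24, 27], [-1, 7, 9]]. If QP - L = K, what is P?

QP = K + L = [[-4, 28, 28], [1, 5, 5]].
Since Q multiplies P on the left, P = Q⁻¹(K + L).
det Q = 4; the adjugate gives Q⁻¹ = [[-1/4, 2], [-1/4, 1]].
P = Q⁻¹(K + L) = [[3, 3, 3], [2, -2, -2]].

P = [[3, 3, 3], [2, -2, -2]]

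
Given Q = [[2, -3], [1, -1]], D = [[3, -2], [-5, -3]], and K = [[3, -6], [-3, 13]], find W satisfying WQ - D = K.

WQ = K + D = [[6, -8], [-8, 10]].
Q is on the right of W, so right-multiply by Q⁻¹: W = (K + D)Q⁻¹.
Q has determinant 1; Q⁻¹ = [[-1, 3], [-1, 2]].
W = (K + D)Q⁻¹ = [[2, 2], [-2, -4]].

W = [[2, 2], [-2, -4]]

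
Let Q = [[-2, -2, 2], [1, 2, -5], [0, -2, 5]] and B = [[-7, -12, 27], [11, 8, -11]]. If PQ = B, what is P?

P = [[1, -5, 0], [-3, 5, 4]]

Right-multiplying both sides by Q⁻¹ gives P = BQ⁻¹.
Q has determinant 6; Q⁻¹ = [[0, 1, 1], [-5/6, -5/3, -4/3], [-1/3, -2/3, -1/3]].
P = BQ⁻¹ = [[-7, -12, 27], [11, 8, -11]] · [[0, 1, 1], [-5/6, -5/3, -4/3], [-1/3, -2/3, -1/3]] = [[1, -5, 0], [-3, 5, 4]].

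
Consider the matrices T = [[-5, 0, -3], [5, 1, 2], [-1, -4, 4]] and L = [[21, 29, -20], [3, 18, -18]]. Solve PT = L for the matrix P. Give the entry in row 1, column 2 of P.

5

Since T sits to the right of P, P = LT⁻¹.
det T = -3, so T⁻¹ = [[-4, -4, -1], [22/3, 23/3, 5/3], [19/3, 20/3, 5/3]].
P = LT⁻¹ = [[21, 29, -20], [3, 18, -18]] · [[-4, -4, -1], [22/3, 23/3, 5/3], [19/3, 20/3, 5/3]] = [[2, 5, -6], [6, 6, -3]].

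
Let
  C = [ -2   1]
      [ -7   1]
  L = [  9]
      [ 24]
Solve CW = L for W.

W = [[-3], [3]]

C is on the left of W, so left-multiply by C⁻¹: W = C⁻¹L.
det C = 5; the adjugate gives C⁻¹ = [[1/5, -1/5], [7/5, -2/5]].
W = C⁻¹L = [[1/5, -1/5], [7/5, -2/5]] · [[9], [24]] = [[-3], [3]].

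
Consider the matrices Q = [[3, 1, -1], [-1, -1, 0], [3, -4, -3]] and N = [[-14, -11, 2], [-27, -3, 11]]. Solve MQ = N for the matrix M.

Since Q sits to the right of M, M = NQ⁻¹.
det Q = -1, so Q⁻¹ = [[-3, -7, 1], [3, 6, -1], [-7, -15, 2]].
M = NQ⁻¹ = [[-14, -11, 2], [-27, -3, 11]] · [[-3, -7, 1], [3, 6, -1], [-7, -15, 2]] = [[-5, 2, 1], [-5, 6, -2]].

M = [[-5, 2, 1], [-5, 6, -2]]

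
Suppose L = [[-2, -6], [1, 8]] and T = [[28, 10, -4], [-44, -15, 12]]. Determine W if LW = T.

W = [[4, 1, -4], [-6, -2, 2]]

Left-multiplying both sides by L⁻¹ gives W = L⁻¹T.
L has determinant -10; L⁻¹ = [[-4/5, -3/5], [1/10, 1/5]].
W = L⁻¹T = [[-4/5, -3/5], [1/10, 1/5]] · [[28, 10, -4], [-44, -15, 12]] = [[4, 1, -4], [-6, -2, 2]].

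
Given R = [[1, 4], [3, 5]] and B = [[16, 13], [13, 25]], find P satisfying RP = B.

Since R multiplies P on the left, P = R⁻¹B.
det R = -7; the adjugate gives R⁻¹ = [[-5/7, 4/7], [3/7, -1/7]].
P = R⁻¹B = [[-5/7, 4/7], [3/7, -1/7]] · [[16, 13], [13, 25]] = [[-4, 5], [5, 2]].

P = [[-4, 5], [5, 2]]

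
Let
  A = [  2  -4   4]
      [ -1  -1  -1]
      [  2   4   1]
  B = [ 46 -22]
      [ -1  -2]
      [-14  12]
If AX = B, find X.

X = [[3, -5], [-6, 5], [4, 2]]

A is on the left of X, so left-multiply by A⁻¹: X = A⁻¹B.
A has determinant 2; A⁻¹ = [[3/2, 10, 4], [-1/2, -3, -1], [-1, -8, -3]].
X = A⁻¹B = [[3/2, 10, 4], [-1/2, -3, -1], [-1, -8, -3]] · [[46, -22], [-1, -2], [-14, 12]] = [[3, -5], [-6, 5], [4, 2]].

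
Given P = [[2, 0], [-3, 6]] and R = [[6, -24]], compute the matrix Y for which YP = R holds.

Y = [[-3, -4]]

P is on the right of Y, so right-multiply by P⁻¹: Y = RP⁻¹.
det P = 12; the adjugate gives P⁻¹ = [[1/2, 0], [1/4, 1/6]].
Y = RP⁻¹ = [[6, -24]] · [[1/2, 0], [1/4, 1/6]] = [[-3, -4]].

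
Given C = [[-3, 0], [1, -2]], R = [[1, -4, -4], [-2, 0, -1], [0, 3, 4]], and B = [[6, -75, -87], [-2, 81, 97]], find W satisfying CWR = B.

W = [[-4, -1, 3], [4, 2, -4]]

W = C⁻¹BR⁻¹ (apply C⁻¹ on the left and R⁻¹ on the right).
C has determinant 6; C⁻¹ = [[-1/3, 0], [-1/6, -1/2]].
det R = -5, so R⁻¹ = [[-3/5, -4/5, -4/5], [-8/5, -4/5, -9/5], [6/5, 3/5, 8/5]].
C⁻¹B = [[-2, 25, 29], [0, -28, -34]].
W = (C⁻¹B)R⁻¹ = [[-4, -1, 3], [4, 2, -4]].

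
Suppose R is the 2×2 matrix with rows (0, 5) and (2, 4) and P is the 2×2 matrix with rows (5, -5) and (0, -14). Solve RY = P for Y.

Left-multiplying both sides by R⁻¹ gives Y = R⁻¹P.
det R = -10; the adjugate gives R⁻¹ = [[-2/5, 1/2], [1/5, 0]].
Y = R⁻¹P = [[-2/5, 1/2], [1/5, 0]] · [[5, -5], [0, -14]] = [[-2, -5], [1, -1]].

Y = [[-2, -5], [1, -1]]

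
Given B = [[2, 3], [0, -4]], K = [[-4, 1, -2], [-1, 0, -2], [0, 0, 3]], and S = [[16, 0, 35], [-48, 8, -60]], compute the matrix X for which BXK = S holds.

X = [[3, -2, -1], [-2, -4, 1]]

Isolating X: multiply by B⁻¹ from the left and K⁻¹ from the right, so X = B⁻¹SK⁻¹.
B has determinant -8; B⁻¹ = [[1/2, 3/8], [0, -1/4]].
K has determinant 3; K⁻¹ = [[0, -1, -2/3], [1, -4, -2], [0, 0, 1/3]].
B⁻¹S = [[-10, 3, -5], [12, -2, 15]].
X = (B⁻¹S)K⁻¹ = [[3, -2, -1], [-2, -4, 1]].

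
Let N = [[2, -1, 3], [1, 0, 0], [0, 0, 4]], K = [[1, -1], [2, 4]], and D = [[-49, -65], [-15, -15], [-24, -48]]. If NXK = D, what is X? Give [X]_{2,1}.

1

Isolating X: multiply by N⁻¹ from the left and K⁻¹ from the right, so X = N⁻¹DK⁻¹.
N has determinant 4; N⁻¹ = [[0, 1, 0], [-1, 2, 3/4], [0, 0, 1/4]].
K has determinant 6; K⁻¹ = [[2/3, 1/6], [-1/3, 1/6]].
N⁻¹D = [[-15, -15], [1, -1], [-6, -12]].
X = (N⁻¹D)K⁻¹ = [[-5, -5], [1, 0], [0, -3]].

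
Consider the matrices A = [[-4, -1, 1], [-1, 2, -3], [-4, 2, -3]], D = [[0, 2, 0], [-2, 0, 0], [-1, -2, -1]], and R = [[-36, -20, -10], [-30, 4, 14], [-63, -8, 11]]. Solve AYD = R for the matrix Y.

Isolating Y: multiply by A⁻¹ from the left and D⁻¹ from the right, so Y = A⁻¹RD⁻¹.
A has determinant -3; A⁻¹ = [[0, 1/3, -1/3], [-3, -16/3, 13/3], [-2, -4, 3]].
det D = -4; the adjugate gives D⁻¹ = [[0, -1/2, 0], [1/2, 0, 0], [-1, 1/2, -1]].
A⁻¹R = [[11, 4, 1], [-5, 4, 3], [3, 0, -3]].
Y = (A⁻¹R)D⁻¹ = [[1, -5, -1], [-1, 4, -3], [3, -3, 3]].

Y = [[1, -5, -1], [-1, 4, -3], [3, -3, 3]]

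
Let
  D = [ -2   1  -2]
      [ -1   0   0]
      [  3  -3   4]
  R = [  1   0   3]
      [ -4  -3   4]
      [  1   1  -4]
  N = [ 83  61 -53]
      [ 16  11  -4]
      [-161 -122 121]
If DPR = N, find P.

P = [[0, 5, 4], [-5, -5, -4], [-1, 5, 1]]

Left-multiply by D⁻¹ and right-multiply by R⁻¹: P = D⁻¹NR⁻¹.
det D = -2, so D⁻¹ = [[0, -1, 0], [-2, 1, -1], [-3/2, 3/2, -1/2]].
det R = 5; the adjugate gives R⁻¹ = [[8/5, 3/5, 9/5], [-12/5, -7/5, -16/5], [-1/5, -1/5, -3/5]].
D⁻¹N = [[-16, -11, 4], [11, 11, -19], [-20, -14, 13]].
P = (D⁻¹N)R⁻¹ = [[0, 5, 4], [-5, -5, -4], [-1, 5, 1]].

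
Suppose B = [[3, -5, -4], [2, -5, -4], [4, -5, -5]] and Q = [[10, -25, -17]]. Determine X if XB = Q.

X = [[6, 2, -3]]

Since B sits to the right of X, X = QB⁻¹.
B has determinant 5; B⁻¹ = [[1, -1, 0], [-6/5, 1/5, 4/5], [2, -1, -1]].
X = QB⁻¹ = [[10, -25, -17]] · [[1, -1, 0], [-6/5, 1/5, 4/5], [2, -1, -1]] = [[6, 2, -3]].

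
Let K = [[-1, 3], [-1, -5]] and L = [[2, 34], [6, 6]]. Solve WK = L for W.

W = [[3, -5], [-3, -3]]

Right-multiplying both sides by K⁻¹ gives W = LK⁻¹.
det K = 8; the adjugate gives K⁻¹ = [[-5/8, -3/8], [1/8, -1/8]].
W = LK⁻¹ = [[2, 34], [6, 6]] · [[-5/8, -3/8], [1/8, -1/8]] = [[3, -5], [-3, -3]].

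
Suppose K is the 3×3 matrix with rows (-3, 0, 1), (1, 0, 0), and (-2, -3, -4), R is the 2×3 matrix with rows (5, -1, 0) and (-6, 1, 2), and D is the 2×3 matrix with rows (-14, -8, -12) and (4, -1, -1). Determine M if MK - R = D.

M = [[0, -3, 3], [1, 1, 0]]

MK = D + R = [[-9, -9, -12], [-2, 0, 1]].
K is on the right of M, so right-multiply by K⁻¹: M = (D + R)K⁻¹.
det K = -3; the adjugate gives K⁻¹ = [[0, 1, 0], [-4/3, -14/3, -1/3], [1, 3, 0]].
M = (D + R)K⁻¹ = [[0, -3, 3], [1, 1, 0]].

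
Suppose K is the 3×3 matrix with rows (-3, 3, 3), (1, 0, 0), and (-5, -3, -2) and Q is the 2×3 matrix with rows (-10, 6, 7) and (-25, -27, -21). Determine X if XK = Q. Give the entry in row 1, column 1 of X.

Right-multiplying both sides by K⁻¹ gives X = QK⁻¹.
det K = -3, so K⁻¹ = [[0, 1, 0], [-2/3, -7, -1], [1, 8, 1]].
X = QK⁻¹ = [[-10, 6, 7], [-25, -27, -21]] · [[0, 1, 0], [-2/3, -7, -1], [1, 8, 1]] = [[3, 4, 1], [-3, -4, 6]].

3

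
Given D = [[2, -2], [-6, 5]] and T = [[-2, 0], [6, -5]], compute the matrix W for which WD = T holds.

W = [[5, 2], [0, -1]]

D is on the right of W, so right-multiply by D⁻¹: W = TD⁻¹.
det D = -2, so D⁻¹ = [[-5/2, -1], [-3, -1]].
W = TD⁻¹ = [[-2, 0], [6, -5]] · [[-5/2, -1], [-3, -1]] = [[5, 2], [0, -1]].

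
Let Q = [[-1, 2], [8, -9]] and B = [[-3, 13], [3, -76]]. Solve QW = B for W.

W = [[-3, -5], [-3, 4]]

Since Q multiplies W on the left, W = Q⁻¹B.
det Q = -7; the adjugate gives Q⁻¹ = [[9/7, 2/7], [8/7, 1/7]].
W = Q⁻¹B = [[9/7, 2/7], [8/7, 1/7]] · [[-3, 13], [3, -76]] = [[-3, -5], [-3, 4]].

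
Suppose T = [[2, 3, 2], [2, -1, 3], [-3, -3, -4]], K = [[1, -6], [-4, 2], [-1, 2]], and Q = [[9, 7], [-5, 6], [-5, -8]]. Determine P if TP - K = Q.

TP = Q + K = [[10, 1], [-9, 8], [-6, -6]].
T is on the left of P, so left-multiply by T⁻¹: P = T⁻¹(Q + K).
det T = 5; the adjugate gives T⁻¹ = [[13/5, 6/5, 11/5], [-1/5, -2/5, -2/5], [-9/5, -3/5, -8/5]].
P = T⁻¹(Q + K) = [[2, -1], [4, -1], [-3, 3]].

P = [[2, -1], [4, -1], [-3, 3]]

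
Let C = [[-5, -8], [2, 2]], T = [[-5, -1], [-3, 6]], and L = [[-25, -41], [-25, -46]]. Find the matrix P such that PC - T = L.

P = [[4, -5], [4, -4]]

PC = L + T = [[-30, -42], [-28, -40]].
C is on the right of P, so right-multiply by C⁻¹: P = (L + T)C⁻¹.
C has determinant 6; C⁻¹ = [[1/3, 4/3], [-1/3, -5/6]].
P = (L + T)C⁻¹ = [[4, -5], [4, -4]].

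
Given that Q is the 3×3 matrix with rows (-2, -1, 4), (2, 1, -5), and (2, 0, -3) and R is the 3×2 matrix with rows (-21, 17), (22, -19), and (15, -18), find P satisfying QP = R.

P = [[6, -6], [5, 3], [-1, 2]]

Q is on the left of P, so left-multiply by Q⁻¹: P = Q⁻¹R.
Q has determinant 2; Q⁻¹ = [[-3/2, -3/2, 1/2], [-2, -1, -1], [-1, -1, 0]].
P = Q⁻¹R = [[-3/2, -3/2, 1/2], [-2, -1, -1], [-1, -1, 0]] · [[-21, 17], [22, -19], [15, -18]] = [[6, -6], [5, 3], [-1, 2]].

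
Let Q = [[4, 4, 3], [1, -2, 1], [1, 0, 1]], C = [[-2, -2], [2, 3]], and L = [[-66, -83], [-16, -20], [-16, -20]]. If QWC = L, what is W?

Left-multiply by Q⁻¹ and right-multiply by C⁻¹: W = Q⁻¹LC⁻¹.
Q has determinant -2; Q⁻¹ = [[1, 2, -5], [0, -1/2, 1/2], [-1, -2, 6]].
det C = -2, so C⁻¹ = [[-3/2, -1], [1, 1]].
Q⁻¹L = [[-18, -23], [0, 0], [2, 3]].
W = (Q⁻¹L)C⁻¹ = [[4, -5], [0, 0], [0, 1]].

W = [[4, -5], [0, 0], [0, 1]]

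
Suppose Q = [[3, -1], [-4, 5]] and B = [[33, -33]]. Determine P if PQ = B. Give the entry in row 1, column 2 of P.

Since Q sits to the right of P, P = BQ⁻¹.
det Q = 11; the adjugate gives Q⁻¹ = [[5/11, 1/11], [4/11, 3/11]].
P = BQ⁻¹ = [[33, -33]] · [[5/11, 1/11], [4/11, 3/11]] = [[3, -6]].

-6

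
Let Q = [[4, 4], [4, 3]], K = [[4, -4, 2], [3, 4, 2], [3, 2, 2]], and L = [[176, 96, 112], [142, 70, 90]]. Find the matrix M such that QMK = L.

M = [[1, -1, 3], [1, 5, 5]]

Left-multiply by Q⁻¹ and right-multiply by K⁻¹: M = Q⁻¹LK⁻¹.
Q has determinant -4; Q⁻¹ = [[-3/4, 1], [1, -1]].
det K = 4, so K⁻¹ = [[1, 3, -4], [0, 1/2, -1/2], [-3/2, -5, 7]].
Q⁻¹L = [[10, -2, 6], [34, 26, 22]].
M = (Q⁻¹L)K⁻¹ = [[1, -1, 3], [1, 5, 5]].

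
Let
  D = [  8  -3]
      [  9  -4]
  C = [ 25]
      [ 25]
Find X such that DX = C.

X = [[5], [5]]

Left-multiplying both sides by D⁻¹ gives X = D⁻¹C.
det D = -5, so D⁻¹ = [[4/5, -3/5], [9/5, -8/5]].
X = D⁻¹C = [[4/5, -3/5], [9/5, -8/5]] · [[25], [25]] = [[5], [5]].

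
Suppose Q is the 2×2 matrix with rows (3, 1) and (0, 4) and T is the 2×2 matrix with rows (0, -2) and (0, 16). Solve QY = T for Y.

Q is on the left of Y, so left-multiply by Q⁻¹: Y = Q⁻¹T.
det Q = 12, so Q⁻¹ = [[1/3, -1/12], [0, 1/4]].
Y = Q⁻¹T = [[1/3, -1/12], [0, 1/4]] · [[0, -2], [0, 16]] = [[0, -2], [0, 4]].

Y = [[0, -2], [0, 4]]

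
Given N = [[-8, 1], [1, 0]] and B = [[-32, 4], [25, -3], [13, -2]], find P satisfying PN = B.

P = [[4, 0], [-3, 1], [-2, -3]]

Since N sits to the right of P, P = BN⁻¹.
N has determinant -1; N⁻¹ = [[0, 1], [1, 8]].
P = BN⁻¹ = [[-32, 4], [25, -3], [13, -2]] · [[0, 1], [1, 8]] = [[4, 0], [-3, 1], [-2, -3]].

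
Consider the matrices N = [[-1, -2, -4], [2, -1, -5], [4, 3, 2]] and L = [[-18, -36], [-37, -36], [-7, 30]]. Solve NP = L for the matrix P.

N is on the left of P, so left-multiply by N⁻¹: P = N⁻¹L.
det N = -5; the adjugate gives N⁻¹ = [[-13/5, 8/5, -6/5], [24/5, -14/5, 13/5], [-2, 1, -1]].
P = N⁻¹L = [[-13/5, 8/5, -6/5], [24/5, -14/5, 13/5], [-2, 1, -1]] · [[-18, -36], [-37, -36], [-7, 30]] = [[-4, 0], [-1, 6], [6, 6]].

P = [[-4, 0], [-1, 6], [6, 6]]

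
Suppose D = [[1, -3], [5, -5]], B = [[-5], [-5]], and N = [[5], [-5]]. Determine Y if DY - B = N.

DY = N + B = [[0], [-10]].
Since D multiplies Y on the left, Y = D⁻¹(N + B).
det D = 10; the adjugate gives D⁻¹ = [[-1/2, 3/10], [-1/2, 1/10]].
Y = D⁻¹(N + B) = [[-3], [-1]].

Y = [[-3], [-1]]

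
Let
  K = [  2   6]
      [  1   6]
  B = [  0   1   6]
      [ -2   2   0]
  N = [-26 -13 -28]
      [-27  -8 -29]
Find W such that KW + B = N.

W = [[-1, -4, -5], [-4, -1, -4]]

KW = N − B = [[-26, -14, -34], [-25, -10, -29]].
K is on the left of W, so left-multiply by K⁻¹: W = K⁻¹(N − B).
K has determinant 6; K⁻¹ = [[1, -1], [-1/6, 1/3]].
W = K⁻¹(N − B) = [[-1, -4, -5], [-4, -1, -4]].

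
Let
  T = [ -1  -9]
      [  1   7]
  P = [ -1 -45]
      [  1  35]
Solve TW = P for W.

Since T multiplies W on the left, W = T⁻¹P.
det T = 2, so T⁻¹ = [[7/2, 9/2], [-1/2, -1/2]].
W = T⁻¹P = [[7/2, 9/2], [-1/2, -1/2]] · [[-1, -45], [1, 35]] = [[1, 0], [0, 5]].

W = [[1, 0], [0, 5]]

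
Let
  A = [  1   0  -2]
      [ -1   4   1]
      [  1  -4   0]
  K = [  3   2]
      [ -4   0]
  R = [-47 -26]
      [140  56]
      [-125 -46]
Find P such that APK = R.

P = [[-3, 2], [5, -3], [5, 0]]

Left-multiply by A⁻¹ and right-multiply by K⁻¹: P = A⁻¹RK⁻¹.
det A = 4, so A⁻¹ = [[1, 2, 2], [1/4, 1/2, 1/4], [0, 1, 1]].
det K = 8, so K⁻¹ = [[0, -1/4], [1/2, 3/8]].
A⁻¹R = [[-17, -6], [27, 10], [15, 10]].
P = (A⁻¹R)K⁻¹ = [[-3, 2], [5, -3], [5, 0]].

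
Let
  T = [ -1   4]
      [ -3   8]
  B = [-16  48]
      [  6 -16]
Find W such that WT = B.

Since T sits to the right of W, W = BT⁻¹.
T has determinant 4; T⁻¹ = [[2, -1], [3/4, -1/4]].
W = BT⁻¹ = [[-16, 48], [6, -16]] · [[2, -1], [3/4, -1/4]] = [[4, 4], [0, -2]].

W = [[4, 4], [0, -2]]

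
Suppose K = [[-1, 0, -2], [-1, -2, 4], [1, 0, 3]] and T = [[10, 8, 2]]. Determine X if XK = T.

X = [[0, -4, 6]]

K is on the right of X, so right-multiply by K⁻¹: X = TK⁻¹.
det K = 2, so K⁻¹ = [[-3, 0, -2], [7/2, -1/2, 3], [1, 0, 1]].
X = TK⁻¹ = [[10, 8, 2]] · [[-3, 0, -2], [7/2, -1/2, 3], [1, 0, 1]] = [[0, -4, 6]].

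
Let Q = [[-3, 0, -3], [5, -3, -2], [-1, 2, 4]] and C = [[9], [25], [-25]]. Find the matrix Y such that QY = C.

Q is on the left of Y, so left-multiply by Q⁻¹: Y = Q⁻¹C.
det Q = 3, so Q⁻¹ = [[-8/3, -2, -3], [-6, -5, -7], [7/3, 2, 3]].
Y = Q⁻¹C = [[-8/3, -2, -3], [-6, -5, -7], [7/3, 2, 3]] · [[9], [25], [-25]] = [[1], [-4], [-4]].

Y = [[1], [-4], [-4]]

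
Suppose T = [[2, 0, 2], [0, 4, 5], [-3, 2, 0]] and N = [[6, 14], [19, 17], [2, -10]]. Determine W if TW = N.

W = [[0, 2], [1, -2], [3, 5]]

Since T multiplies W on the left, W = T⁻¹N.
T has determinant 4; T⁻¹ = [[-5/2, 1, -2], [-15/4, 3/2, -5/2], [3, -1, 2]].
W = T⁻¹N = [[-5/2, 1, -2], [-15/4, 3/2, -5/2], [3, -1, 2]] · [[6, 14], [19, 17], [2, -10]] = [[0, 2], [1, -2], [3, 5]].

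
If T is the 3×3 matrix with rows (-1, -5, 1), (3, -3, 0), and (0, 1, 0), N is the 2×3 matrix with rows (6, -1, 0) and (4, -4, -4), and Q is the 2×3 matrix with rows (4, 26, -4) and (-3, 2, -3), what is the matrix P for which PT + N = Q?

PT = Q − N = [[-2, 27, -4], [-7, 6, 1]].
Since T sits to the right of P, P = (Q − N)T⁻¹.
T has determinant 3; T⁻¹ = [[0, 1/3, 1], [0, 0, 1], [1, 1/3, 6]].
P = (Q − N)T⁻¹ = [[-4, -2, 1], [1, -2, 5]].

P = [[-4, -2, 1], [1, -2, 5]]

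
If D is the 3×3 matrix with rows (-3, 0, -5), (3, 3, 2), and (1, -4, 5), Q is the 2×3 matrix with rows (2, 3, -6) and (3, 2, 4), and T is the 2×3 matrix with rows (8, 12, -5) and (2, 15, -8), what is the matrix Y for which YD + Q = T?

Y = [[1, 3, 0], [-2, -1, -4]]

YD = T − Q = [[6, 9, 1], [-1, 13, -12]].
D is on the right of Y, so right-multiply by D⁻¹: Y = (T − Q)D⁻¹.
D has determinant 6; D⁻¹ = [[23/6, 10/3, 5/2], [-13/6, -5/3, -3/2], [-5/2, -2, -3/2]].
Y = (T − Q)D⁻¹ = [[1, 3, 0], [-2, -1, -4]].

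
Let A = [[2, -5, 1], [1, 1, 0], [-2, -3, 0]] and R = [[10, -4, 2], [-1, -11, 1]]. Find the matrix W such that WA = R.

W = [[2, 6, 0], [1, 3, 3]]

Since A sits to the right of W, W = RA⁻¹.
det A = -1; the adjugate gives A⁻¹ = [[0, 3, 1], [0, -2, -1], [1, -16, -7]].
W = RA⁻¹ = [[10, -4, 2], [-1, -11, 1]] · [[0, 3, 1], [0, -2, -1], [1, -16, -7]] = [[2, 6, 0], [1, 3, 3]].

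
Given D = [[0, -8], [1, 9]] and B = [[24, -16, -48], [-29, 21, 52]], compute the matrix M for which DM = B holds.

Left-multiplying both sides by D⁻¹ gives M = D⁻¹B.
det D = 8, so D⁻¹ = [[9/8, 1], [-1/8, 0]].
M = D⁻¹B = [[9/8, 1], [-1/8, 0]] · [[24, -16, -48], [-29, 21, 52]] = [[-2, 3, -2], [-3, 2, 6]].

M = [[-2, 3, -2], [-3, 2, 6]]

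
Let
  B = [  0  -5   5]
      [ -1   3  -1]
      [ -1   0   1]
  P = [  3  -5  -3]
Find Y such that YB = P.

B is on the right of Y, so right-multiply by B⁻¹: Y = PB⁻¹.
det B = 5; the adjugate gives B⁻¹ = [[3/5, 1, -2], [2/5, 1, -1], [3/5, 1, -1]].
Y = PB⁻¹ = [[3, -5, -3]] · [[3/5, 1, -2], [2/5, 1, -1], [3/5, 1, -1]] = [[-2, -5, 2]].

Y = [[-2, -5, 2]]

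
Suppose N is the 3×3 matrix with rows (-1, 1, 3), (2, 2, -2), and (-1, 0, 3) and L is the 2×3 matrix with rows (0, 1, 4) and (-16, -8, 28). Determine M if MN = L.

M = [[-1, 1, 3], [2, -5, 4]]

N is on the right of M, so right-multiply by N⁻¹: M = LN⁻¹.
det N = -4; the adjugate gives N⁻¹ = [[-3/2, 3/4, 2], [1, 0, -1], [-1/2, 1/4, 1]].
M = LN⁻¹ = [[0, 1, 4], [-16, -8, 28]] · [[-3/2, 3/4, 2], [1, 0, -1], [-1/2, 1/4, 1]] = [[-1, 1, 3], [2, -5, 4]].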